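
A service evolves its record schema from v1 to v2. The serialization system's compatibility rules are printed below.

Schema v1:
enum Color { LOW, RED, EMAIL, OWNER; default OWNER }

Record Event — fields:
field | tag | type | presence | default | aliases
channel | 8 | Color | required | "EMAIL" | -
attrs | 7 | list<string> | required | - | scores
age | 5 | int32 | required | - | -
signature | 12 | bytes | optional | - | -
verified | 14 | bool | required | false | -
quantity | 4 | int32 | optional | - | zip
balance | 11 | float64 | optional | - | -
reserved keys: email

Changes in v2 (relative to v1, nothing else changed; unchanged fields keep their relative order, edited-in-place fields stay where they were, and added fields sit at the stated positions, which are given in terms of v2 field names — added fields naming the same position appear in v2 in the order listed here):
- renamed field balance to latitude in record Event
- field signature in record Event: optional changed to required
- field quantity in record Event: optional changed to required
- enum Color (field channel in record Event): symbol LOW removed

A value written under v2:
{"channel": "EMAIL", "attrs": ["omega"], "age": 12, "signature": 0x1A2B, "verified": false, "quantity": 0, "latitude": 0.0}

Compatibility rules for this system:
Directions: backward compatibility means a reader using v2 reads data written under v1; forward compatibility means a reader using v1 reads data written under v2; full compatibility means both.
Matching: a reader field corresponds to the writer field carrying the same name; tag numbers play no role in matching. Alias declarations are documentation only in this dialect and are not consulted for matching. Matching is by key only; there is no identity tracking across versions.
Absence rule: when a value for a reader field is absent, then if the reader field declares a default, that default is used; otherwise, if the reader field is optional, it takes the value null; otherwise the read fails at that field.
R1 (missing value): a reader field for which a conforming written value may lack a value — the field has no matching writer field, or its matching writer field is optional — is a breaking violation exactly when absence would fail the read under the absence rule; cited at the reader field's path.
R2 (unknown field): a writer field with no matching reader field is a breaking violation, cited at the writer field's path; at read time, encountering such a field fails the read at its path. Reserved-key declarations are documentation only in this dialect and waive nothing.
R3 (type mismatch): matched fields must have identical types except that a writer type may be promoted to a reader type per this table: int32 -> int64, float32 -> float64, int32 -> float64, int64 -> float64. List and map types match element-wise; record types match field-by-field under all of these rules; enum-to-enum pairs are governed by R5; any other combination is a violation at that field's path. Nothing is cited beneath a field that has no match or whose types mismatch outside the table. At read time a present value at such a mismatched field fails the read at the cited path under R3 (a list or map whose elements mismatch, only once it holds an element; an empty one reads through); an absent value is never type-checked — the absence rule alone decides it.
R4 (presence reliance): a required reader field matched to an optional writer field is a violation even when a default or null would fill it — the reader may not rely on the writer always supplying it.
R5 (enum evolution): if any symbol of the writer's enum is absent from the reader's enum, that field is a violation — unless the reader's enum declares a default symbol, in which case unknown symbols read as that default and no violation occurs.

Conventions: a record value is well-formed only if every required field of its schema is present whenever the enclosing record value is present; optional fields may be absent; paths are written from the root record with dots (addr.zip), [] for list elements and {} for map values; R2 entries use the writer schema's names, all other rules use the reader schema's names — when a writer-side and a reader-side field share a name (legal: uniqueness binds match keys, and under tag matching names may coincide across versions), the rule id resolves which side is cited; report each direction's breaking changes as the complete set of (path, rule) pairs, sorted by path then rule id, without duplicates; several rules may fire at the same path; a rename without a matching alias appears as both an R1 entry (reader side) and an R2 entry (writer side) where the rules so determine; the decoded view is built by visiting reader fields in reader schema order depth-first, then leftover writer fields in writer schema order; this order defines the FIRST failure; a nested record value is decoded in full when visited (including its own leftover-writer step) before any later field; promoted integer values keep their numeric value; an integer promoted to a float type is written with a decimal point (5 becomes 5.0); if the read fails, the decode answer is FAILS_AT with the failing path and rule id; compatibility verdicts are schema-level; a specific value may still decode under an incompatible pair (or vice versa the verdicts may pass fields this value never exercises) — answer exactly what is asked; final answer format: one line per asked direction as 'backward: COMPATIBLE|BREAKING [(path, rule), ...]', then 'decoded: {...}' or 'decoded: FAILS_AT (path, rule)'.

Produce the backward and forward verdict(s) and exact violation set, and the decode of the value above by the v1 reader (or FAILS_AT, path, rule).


the writer's type comes first in each Event pair
backward on Event — v2 reading data written by v1:
  channel <- channel (Color -> Color, writer required)
  attrs <- attrs (list<string> -> list<string>, writer required)
  age <- age (int32 -> int32, writer required)
  signature <- signature (bytes -> bytes, writer optional)
  verified <- verified (bool -> bool, writer required)
  quantity <- quantity (int32 -> int32, writer optional)
  latitude has no writer counterpart
  writer field balance has no reader counterpart
  R2 fires at balance
  R1 fires at quantity
  R4 fires at quantity
  R1 fires at signature
  R4 fires at signature
  => 5 violation(s): backward is BREAKING for Event
forward on Event — v1 reading data written by v2:
  channel <- channel (Color -> Color, writer required)
  attrs <- attrs (list<string> -> list<string>, writer required)
  age <- age (int32 -> int32, writer required)
  signature <- signature (bytes -> bytes, writer required)
  verified <- verified (bool -> bool, writer required)
  quantity <- quantity (int32 -> int32, writer required)
  balance has no writer counterpart
  writer field latitude has no reader counterpart
  R2 fires at latitude
  => 1 violation(s): forward is BREAKING for Event
decode walk for Event under reader schema v1:
  channel := "EMAIL"
  attrs := ["omega"]
  age := 12
  signature := 0x1A2B
  verified := false
  quantity := 0
  balance := null (absent, optional -> null)
  read fails at latitude under R2 (unknown field)
  => FAILS_AT (latitude, R2)

backward: BREAKING [(balance, R2), (quantity, R1), (quantity, R4), (signature, R1), (signature, R4)]; forward: BREAKING [(latitude, R2)]; decoded: FAILS_AT (latitude, R2)


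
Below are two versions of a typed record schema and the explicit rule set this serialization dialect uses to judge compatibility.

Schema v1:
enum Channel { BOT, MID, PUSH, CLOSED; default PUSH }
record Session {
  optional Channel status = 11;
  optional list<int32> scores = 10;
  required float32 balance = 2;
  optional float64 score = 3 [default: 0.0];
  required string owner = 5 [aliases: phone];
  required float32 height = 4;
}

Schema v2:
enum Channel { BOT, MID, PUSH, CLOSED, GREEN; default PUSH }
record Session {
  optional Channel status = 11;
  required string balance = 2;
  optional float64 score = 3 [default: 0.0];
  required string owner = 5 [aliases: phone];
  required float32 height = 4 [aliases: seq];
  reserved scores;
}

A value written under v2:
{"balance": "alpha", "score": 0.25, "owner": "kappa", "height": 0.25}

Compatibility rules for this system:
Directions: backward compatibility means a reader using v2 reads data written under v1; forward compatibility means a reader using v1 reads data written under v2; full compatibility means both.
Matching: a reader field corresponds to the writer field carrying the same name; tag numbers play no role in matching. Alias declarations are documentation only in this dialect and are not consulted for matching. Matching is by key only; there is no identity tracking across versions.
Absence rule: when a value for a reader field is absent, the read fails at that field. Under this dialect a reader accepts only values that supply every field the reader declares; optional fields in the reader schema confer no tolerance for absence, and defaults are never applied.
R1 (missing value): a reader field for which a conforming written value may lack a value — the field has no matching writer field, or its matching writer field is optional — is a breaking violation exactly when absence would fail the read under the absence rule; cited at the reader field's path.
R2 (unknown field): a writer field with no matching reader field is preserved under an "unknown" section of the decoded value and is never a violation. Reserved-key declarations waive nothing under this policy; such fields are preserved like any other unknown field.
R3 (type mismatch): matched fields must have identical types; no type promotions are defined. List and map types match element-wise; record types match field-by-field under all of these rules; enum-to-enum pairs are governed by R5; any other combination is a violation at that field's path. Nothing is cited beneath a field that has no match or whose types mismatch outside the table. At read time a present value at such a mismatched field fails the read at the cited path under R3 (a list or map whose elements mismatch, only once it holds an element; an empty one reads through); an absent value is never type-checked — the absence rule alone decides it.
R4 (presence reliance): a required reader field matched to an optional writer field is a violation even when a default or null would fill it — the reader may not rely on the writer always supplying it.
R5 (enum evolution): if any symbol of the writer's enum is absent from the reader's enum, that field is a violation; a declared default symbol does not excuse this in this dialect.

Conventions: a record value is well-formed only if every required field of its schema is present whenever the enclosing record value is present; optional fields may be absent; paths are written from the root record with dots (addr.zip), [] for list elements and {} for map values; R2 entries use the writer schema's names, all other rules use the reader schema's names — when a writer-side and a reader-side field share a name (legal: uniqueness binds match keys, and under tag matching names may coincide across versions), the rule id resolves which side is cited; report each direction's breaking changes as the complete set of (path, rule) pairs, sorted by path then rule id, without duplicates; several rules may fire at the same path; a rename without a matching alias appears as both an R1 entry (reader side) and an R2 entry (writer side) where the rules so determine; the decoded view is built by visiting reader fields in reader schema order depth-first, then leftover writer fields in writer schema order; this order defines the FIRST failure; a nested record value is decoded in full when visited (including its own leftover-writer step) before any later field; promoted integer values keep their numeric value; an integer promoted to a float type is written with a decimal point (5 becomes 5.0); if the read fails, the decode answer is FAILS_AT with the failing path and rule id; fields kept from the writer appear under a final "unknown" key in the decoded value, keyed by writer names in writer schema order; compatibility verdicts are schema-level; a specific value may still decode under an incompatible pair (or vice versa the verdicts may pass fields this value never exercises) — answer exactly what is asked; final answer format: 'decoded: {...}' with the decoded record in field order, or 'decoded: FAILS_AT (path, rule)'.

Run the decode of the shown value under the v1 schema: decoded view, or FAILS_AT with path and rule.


in Session below, arrows point writer -> reader
decode walk for Session under reader schema v1:
  read fails at status under R1 (no fill)
  => FAILS_AT (status, R1)
the rest of the Session diff is inert for this question:
  removed field scores from record Session (its key "scores" joins the reserved list) -> schema-level compatibility only; this Session value's decode is unchanged
  field balance in record Session: type float32 changed to string -> schema-level compatibility only; this Session value's decode is unchanged

decoded: FAILS_AT (status, R1)


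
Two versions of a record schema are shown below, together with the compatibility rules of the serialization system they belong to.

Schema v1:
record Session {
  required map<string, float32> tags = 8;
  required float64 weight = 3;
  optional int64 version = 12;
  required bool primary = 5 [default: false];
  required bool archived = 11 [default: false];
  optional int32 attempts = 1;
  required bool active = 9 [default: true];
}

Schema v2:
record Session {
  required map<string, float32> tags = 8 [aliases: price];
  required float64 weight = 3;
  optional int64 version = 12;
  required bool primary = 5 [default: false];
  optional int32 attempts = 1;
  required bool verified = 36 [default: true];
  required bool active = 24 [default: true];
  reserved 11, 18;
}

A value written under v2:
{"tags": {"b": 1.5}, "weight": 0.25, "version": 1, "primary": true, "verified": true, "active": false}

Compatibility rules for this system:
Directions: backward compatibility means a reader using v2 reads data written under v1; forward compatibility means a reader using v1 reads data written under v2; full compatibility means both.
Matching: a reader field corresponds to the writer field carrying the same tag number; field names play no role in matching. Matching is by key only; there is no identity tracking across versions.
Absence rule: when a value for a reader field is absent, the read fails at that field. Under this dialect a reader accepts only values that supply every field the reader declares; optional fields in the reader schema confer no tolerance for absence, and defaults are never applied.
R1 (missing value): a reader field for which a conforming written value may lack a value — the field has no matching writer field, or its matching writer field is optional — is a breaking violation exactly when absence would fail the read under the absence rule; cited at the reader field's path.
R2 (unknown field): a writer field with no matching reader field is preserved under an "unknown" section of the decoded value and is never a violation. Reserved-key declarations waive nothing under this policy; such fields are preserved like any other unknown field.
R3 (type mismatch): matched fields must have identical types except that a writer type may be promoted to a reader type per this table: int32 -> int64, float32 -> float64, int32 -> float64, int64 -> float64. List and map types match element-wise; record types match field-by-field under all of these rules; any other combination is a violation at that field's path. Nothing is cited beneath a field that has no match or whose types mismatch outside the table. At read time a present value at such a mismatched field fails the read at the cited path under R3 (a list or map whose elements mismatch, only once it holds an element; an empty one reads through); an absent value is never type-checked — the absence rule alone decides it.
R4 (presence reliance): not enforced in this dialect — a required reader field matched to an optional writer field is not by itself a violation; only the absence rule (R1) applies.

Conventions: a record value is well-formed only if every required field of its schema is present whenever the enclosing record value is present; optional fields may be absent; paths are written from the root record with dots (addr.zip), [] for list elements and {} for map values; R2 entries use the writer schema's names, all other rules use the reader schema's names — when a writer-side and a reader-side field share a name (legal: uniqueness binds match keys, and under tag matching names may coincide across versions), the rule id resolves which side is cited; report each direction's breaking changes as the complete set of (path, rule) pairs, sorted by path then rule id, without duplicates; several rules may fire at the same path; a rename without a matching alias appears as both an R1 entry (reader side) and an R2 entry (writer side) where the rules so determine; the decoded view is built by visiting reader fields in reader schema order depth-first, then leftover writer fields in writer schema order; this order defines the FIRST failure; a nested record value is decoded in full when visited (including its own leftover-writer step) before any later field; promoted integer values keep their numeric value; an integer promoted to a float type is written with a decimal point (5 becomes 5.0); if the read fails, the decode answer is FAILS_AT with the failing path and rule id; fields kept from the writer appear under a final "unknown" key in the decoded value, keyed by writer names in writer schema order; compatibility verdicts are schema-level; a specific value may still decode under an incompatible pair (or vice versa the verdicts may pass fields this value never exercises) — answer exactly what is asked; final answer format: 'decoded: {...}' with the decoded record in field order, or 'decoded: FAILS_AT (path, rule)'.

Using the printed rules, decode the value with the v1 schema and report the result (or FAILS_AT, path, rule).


each type pair in Session: writer, then reader
decode (reader v1):
  tags := {"b": 1.5}
  weight := 0.25
  version := 1
  primary := true
  read fails at archived under R1 (no fill)
  => FAILS_AT (archived, R1)
remaining Session differences; none change what is asked:
  added field verified to record Session: required bool, tag 36, default true (in v2 it sits immediately before active) -> changes Session's schema-level verdicts only — the decode of this value is the same
  field active in record Session: tag 9 changed to 24 -> changes Session's schema-level verdicts only — the decode of this value is the same

decoded: FAILS_AT (archived, R1)


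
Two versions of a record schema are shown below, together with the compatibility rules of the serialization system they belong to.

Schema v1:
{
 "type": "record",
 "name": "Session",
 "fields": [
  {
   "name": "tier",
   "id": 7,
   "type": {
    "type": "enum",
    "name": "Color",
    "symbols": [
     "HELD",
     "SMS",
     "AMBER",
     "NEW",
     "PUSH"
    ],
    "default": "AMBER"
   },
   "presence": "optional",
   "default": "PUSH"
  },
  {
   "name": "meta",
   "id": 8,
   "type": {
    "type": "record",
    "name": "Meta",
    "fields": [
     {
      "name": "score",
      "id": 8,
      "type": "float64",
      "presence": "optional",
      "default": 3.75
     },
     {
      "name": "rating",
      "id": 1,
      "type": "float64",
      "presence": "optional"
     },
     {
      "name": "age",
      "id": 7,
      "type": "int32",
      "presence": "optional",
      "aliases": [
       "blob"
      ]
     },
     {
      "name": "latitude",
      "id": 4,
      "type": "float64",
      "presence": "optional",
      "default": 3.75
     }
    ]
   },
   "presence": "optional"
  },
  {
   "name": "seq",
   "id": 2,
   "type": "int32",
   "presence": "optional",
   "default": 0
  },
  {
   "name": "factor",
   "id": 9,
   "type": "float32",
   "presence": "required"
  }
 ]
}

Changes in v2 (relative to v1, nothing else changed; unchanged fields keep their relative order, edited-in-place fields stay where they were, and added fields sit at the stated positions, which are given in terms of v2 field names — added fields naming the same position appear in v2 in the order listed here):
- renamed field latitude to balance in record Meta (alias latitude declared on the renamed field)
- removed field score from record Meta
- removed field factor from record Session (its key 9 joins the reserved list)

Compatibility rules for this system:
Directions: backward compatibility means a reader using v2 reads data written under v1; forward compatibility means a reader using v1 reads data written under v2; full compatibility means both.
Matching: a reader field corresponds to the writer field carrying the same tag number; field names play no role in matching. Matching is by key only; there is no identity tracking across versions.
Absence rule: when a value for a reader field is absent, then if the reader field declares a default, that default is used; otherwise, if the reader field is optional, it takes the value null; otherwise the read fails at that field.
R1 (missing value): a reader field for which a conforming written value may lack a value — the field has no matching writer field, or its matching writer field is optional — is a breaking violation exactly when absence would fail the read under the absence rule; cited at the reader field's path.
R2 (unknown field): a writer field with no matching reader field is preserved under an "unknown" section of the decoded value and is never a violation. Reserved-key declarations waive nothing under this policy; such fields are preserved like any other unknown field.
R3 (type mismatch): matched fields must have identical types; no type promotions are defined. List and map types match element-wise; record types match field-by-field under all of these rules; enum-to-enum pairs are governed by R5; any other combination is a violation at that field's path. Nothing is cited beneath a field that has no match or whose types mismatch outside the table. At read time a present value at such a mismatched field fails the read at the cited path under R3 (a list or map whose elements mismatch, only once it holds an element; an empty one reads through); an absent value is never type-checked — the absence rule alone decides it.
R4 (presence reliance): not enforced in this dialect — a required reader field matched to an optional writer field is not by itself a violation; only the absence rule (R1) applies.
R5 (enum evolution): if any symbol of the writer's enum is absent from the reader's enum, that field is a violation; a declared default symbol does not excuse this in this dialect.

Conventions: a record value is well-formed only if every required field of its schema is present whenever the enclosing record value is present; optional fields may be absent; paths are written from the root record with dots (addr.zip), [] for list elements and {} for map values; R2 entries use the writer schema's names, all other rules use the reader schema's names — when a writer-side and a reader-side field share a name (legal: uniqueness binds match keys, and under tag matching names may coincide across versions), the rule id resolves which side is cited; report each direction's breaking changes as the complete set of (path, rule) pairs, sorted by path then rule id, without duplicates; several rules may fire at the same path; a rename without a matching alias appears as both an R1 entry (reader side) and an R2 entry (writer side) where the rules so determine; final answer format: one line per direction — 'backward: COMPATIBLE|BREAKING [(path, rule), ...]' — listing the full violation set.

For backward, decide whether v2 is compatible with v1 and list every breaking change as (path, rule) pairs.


backward: COMPATIBLE []

arrows below run writer -> reader for Session
backward analysis of Session with v2 as reader and v1 as writer:
  tier: Color -> Color, writer optional; from tier
  meta: Meta -> Meta, writer optional; from meta
  seq: int32 -> int32, writer optional; from seq
  factor (writer side), unknown to reader
  meta.rating: float64 -> float64, writer optional; from meta.rating
  meta.age: int32 -> int32, writer optional; from meta.age
  meta.balance: float64 -> float64, writer optional; from meta.latitude
  meta.score (writer side), unknown to reader
  => backward: COMPATIBLE
the other Session changes do not affect what is asked:
  renamed field latitude to balance in record Meta (alias latitude declared on the renamed field) -> inert for the asked Session verdict: nothing fires
  removed field score from record Meta -> inert for the asked Session verdict: nothing fires
  removed field factor from record Session (its key 9 joins the reserved list) -> affects forward compatibility only, which is not asked


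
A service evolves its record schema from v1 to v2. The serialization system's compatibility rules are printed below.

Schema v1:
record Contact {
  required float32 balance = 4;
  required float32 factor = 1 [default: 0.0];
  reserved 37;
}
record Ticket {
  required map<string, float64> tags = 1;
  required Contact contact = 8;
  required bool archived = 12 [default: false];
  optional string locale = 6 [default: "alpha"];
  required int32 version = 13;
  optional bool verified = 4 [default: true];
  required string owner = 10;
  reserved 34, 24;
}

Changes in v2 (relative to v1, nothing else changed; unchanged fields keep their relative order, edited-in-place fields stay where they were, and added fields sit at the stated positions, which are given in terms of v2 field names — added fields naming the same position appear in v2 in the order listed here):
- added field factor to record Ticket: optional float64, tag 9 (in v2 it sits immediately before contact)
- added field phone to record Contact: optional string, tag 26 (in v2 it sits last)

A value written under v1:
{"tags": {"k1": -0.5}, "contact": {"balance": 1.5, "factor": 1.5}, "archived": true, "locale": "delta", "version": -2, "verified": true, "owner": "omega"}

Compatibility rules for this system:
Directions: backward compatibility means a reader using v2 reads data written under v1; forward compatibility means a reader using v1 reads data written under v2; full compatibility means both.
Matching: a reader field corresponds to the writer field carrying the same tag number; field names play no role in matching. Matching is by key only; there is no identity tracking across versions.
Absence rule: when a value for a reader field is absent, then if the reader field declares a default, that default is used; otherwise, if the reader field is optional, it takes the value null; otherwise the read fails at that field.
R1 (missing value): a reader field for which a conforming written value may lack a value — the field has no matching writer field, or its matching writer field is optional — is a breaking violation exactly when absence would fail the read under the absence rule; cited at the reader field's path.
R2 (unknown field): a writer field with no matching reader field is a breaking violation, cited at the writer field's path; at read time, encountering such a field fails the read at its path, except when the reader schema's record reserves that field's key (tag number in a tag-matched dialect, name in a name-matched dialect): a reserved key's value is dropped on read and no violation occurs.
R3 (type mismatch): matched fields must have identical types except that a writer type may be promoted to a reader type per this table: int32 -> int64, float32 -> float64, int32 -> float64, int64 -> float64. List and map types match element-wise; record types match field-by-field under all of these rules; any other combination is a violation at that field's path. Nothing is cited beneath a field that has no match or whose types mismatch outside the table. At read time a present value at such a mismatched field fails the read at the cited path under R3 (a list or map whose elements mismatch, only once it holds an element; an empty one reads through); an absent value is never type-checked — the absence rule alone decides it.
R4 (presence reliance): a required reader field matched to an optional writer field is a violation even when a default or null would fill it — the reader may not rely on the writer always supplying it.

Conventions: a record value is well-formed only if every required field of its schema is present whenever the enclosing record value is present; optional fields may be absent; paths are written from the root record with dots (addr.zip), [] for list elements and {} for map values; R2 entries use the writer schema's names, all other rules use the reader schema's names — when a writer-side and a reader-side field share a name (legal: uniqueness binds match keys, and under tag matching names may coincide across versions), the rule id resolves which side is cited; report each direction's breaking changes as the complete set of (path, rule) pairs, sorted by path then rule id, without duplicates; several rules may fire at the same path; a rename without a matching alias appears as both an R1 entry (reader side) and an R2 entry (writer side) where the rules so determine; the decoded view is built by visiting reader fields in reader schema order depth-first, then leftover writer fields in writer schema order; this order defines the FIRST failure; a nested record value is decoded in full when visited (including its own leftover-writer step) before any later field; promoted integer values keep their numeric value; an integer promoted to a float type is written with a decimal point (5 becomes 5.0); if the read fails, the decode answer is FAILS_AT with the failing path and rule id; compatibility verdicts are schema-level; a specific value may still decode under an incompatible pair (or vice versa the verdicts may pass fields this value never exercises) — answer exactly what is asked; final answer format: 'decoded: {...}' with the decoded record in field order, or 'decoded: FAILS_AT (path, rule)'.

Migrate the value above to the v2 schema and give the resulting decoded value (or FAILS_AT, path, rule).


in Ticket below, arrows point writer -> reader
migrating the Ticket value to v2:
  tags := {"k1": -0.5}
  factor := null (not supplied -> null)
  contact.balance := 1.5
  contact.factor := 1.5
  contact.phone := null (not supplied -> null)
  archived := true
  locale := "delta"
  version := -2
  verified := true
  owner := "omega"
  => decoded: {"tags": {"k1": -0.5}, "factor": null, "contact": {"balance": 1.5, "factor": 1.5, "phone": null}, "archived": true, "locale": "delta", "version": -2, "verified": true, "owner": "omega"}

decoded: {"tags": {"k1": -0.5}, "factor": null, "contact": {"balance": 1.5, "factor": 1.5, "phone": null}, "archived": true, "locale": "delta", "version": -2, "verified": true, "owner": "omega"}


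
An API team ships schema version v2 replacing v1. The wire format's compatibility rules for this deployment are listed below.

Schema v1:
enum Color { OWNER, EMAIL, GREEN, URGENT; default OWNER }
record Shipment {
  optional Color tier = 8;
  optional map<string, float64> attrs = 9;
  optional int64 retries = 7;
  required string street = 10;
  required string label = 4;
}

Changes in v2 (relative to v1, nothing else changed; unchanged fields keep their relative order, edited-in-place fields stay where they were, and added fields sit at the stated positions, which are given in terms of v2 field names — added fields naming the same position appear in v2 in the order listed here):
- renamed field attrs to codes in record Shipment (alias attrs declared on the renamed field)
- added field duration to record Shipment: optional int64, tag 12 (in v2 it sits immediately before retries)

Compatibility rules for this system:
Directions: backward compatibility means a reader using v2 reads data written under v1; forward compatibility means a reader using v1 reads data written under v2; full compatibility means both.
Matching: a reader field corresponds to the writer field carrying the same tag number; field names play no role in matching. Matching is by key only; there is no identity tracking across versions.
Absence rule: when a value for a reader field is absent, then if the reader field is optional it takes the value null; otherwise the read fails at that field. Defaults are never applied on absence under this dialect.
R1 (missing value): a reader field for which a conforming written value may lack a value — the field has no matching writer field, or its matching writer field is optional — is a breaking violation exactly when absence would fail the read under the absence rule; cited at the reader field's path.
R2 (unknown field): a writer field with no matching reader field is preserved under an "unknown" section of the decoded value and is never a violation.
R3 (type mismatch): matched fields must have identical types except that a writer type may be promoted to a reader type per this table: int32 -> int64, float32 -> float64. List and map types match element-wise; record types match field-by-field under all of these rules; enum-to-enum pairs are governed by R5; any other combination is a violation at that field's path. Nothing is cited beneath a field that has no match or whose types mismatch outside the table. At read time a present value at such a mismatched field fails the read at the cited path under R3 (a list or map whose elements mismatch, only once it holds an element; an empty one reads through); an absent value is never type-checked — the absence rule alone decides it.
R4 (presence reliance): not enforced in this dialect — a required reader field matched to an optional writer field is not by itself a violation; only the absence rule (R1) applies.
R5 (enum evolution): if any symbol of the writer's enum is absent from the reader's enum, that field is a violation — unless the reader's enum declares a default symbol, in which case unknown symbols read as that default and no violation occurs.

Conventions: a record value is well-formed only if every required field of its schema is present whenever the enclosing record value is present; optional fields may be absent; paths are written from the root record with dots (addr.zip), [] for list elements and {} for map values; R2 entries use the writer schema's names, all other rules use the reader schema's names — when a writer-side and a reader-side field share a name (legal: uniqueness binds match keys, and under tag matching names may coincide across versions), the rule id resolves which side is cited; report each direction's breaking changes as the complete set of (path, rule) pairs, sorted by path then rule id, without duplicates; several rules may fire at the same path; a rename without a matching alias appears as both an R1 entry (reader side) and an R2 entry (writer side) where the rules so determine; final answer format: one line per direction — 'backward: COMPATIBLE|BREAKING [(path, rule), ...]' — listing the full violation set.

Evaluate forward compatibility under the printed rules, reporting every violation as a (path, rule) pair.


the writer's type comes first in each Shipment pair
forward on Shipment — v1 reading data written by v2:
  tier: Color -> Color, writer optional; from tier
  attrs: map<string, float64> -> map<string, float64>, writer optional; from codes
  retries: int64 -> int64, writer optional; from retries
  street: string -> string, writer required; from street
  label: string -> string, writer required; from label
  writer field duration has no reader counterpart
  nothing fires on Shipment: forward is COMPATIBLE
checking off the Shipment differences that do not matter here:
  renamed field attrs to codes in record Shipment (alias attrs declared on the renamed field) -> triggers nothing under Shipment's printed rules — same verdict
  added field duration to record Shipment: optional int64, tag 12 (in v2 it sits immediately before retries) -> triggers nothing under Shipment's printed rules — same verdict

forward: COMPATIBLE []


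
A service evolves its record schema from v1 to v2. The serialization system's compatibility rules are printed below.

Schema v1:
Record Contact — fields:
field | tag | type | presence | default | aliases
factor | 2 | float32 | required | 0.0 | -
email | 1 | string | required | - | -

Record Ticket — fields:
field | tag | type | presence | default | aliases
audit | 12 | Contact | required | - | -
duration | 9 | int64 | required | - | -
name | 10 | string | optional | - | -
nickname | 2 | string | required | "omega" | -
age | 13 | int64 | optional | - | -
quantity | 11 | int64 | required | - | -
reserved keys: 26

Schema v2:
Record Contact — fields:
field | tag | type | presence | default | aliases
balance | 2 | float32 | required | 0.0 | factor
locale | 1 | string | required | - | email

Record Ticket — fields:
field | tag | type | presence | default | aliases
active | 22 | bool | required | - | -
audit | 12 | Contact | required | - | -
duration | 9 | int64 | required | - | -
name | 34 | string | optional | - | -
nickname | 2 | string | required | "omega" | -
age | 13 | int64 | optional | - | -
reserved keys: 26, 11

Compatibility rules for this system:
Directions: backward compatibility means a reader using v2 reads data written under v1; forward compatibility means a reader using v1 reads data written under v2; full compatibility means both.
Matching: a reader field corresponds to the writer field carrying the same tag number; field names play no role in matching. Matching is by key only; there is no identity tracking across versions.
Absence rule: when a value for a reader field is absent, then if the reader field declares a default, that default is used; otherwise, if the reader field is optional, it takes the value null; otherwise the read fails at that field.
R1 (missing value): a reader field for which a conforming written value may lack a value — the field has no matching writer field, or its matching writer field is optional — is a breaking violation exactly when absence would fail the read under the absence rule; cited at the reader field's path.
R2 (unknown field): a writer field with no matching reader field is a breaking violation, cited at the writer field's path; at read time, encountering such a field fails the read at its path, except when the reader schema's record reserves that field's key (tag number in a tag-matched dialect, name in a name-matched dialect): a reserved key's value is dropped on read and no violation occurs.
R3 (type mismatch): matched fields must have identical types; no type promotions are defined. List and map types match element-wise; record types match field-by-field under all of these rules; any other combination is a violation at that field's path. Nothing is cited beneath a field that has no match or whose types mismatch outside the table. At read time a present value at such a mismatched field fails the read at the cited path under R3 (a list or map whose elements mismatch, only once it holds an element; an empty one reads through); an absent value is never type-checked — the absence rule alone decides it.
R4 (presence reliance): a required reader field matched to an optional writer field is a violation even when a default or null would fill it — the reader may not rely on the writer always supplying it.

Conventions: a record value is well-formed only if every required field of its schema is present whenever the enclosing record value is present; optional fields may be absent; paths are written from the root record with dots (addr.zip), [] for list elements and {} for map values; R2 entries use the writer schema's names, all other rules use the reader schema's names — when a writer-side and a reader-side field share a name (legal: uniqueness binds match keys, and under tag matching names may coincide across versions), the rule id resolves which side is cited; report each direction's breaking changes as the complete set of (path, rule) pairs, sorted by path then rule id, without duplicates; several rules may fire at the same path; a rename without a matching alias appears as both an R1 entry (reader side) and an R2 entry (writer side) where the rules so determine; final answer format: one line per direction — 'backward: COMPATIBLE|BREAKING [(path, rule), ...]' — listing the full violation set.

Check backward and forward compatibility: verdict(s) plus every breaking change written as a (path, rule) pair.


each type pair in Ticket: writer, then reader
backward for Ticket (reader v2, writer v1):
  no writer field matches reader active
  Contact -> Contact, writer required: audit aligns to audit
  int64 -> int64, writer required: duration aligns to duration
  no writer field matches reader name
  string -> string, writer required: nickname aligns to nickname
  int64 -> int64, writer optional: age aligns to age
  name (writer side), unknown to reader
  quantity (writer side), unknown to reader
  float32 -> float32, writer required: audit.balance aligns to audit.factor
  string -> string, writer required: audit.locale aligns to audit.email
  violation R1 at active
  violation R2 at name
  backward on Ticket therefore BREAKING (2)
forward for Ticket (reader v1, writer v2):
  Contact -> Contact, writer required: audit aligns to audit
  int64 -> int64, writer required: duration aligns to duration
  no writer field matches reader name
  string -> string, writer required: nickname aligns to nickname
  int64 -> int64, writer optional: age aligns to age
  no writer field matches reader quantity
  active (writer side), unknown to reader
  name (writer side), unknown to reader
  float32 -> float32, writer required: audit.factor aligns to audit.balance
  string -> string, writer required: audit.email aligns to audit.locale
  violation R2 at active
  violation R2 at name
  violation R1 at quantity
  forward on Ticket therefore BREAKING (3)

backward: BREAKING [(active, R1), (name, R2)]; forward: BREAKING [(active, R2), (name, R2), (quantity, R1)]
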